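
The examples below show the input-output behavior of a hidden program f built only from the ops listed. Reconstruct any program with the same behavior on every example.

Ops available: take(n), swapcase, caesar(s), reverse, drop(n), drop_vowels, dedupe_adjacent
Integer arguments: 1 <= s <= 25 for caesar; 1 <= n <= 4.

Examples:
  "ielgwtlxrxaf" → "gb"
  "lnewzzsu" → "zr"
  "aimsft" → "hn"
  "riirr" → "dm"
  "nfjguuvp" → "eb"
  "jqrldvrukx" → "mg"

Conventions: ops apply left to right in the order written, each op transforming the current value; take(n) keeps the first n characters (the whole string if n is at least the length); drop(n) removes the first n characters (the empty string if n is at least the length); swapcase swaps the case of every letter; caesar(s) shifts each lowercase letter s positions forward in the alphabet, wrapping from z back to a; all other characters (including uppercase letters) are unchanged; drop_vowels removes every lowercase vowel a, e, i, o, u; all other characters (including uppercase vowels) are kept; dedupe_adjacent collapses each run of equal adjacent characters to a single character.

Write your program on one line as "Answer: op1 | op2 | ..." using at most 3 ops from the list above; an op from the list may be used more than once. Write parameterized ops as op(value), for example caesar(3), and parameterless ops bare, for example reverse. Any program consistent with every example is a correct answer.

take(4) | caesar(21) | drop(2)

Check, running the answer program on each example:
  "ielgwtlxrxaf" -> "ielg" -> "dzgb" -> "gb"
  "lnewzzsu" -> "lnew" -> "gizr" -> "zr"
  "aimsft" -> "aims" -> "vdhn" -> "hn"
  "riirr" -> "riir" -> "mddm" -> "dm"
  "nfjguuvp" -> "nfjg" -> "iaeb" -> "eb"
  "jqrldvrukx" -> "jqrl" -> "elmg" -> "mg"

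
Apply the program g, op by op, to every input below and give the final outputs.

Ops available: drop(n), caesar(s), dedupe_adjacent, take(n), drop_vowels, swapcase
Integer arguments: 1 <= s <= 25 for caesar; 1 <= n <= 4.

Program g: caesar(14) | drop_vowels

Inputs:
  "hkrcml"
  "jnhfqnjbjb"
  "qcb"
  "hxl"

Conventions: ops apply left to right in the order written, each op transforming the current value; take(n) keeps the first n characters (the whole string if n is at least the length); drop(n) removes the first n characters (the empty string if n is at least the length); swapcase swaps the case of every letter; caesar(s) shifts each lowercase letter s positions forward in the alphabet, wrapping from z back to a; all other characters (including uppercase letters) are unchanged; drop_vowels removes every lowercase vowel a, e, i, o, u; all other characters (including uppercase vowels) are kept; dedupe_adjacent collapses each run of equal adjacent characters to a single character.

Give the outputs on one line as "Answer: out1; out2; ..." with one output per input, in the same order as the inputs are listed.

"vyfqz"; "xbvtbxpxp"; "qp"; "vlz"

Execution, op by op:
  "hkrcml" -> "vyfqaz" -> "vyfqz"
  "jnhfqnjbjb" -> "xbvtebxpxp" -> "xbvtbxpxp"
  "qcb" -> "eqp" -> "qp"
  "hxl" -> "vlz" -> "vlz"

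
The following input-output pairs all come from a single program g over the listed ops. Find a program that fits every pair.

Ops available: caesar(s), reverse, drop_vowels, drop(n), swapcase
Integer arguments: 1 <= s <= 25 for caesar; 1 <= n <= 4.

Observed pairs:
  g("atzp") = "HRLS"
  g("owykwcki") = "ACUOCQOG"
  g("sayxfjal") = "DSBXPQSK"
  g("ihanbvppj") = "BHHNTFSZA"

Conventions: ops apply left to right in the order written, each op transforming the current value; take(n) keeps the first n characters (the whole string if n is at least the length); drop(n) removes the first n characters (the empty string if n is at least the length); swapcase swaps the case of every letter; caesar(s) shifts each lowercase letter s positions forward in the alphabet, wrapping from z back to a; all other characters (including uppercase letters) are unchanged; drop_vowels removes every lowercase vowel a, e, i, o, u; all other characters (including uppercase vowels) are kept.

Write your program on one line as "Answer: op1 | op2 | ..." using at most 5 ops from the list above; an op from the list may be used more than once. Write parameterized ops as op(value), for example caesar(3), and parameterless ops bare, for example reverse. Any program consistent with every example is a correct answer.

reverse | caesar(11) | caesar(7) | swapcase

Check, running the answer program on each example:
  "atzp" -> "pzta" -> "akel" -> "hrls" -> "HRLS"
  "owykwcki" -> "ikcwkywo" -> "tvnhvjhz" -> "acuocqog" -> "ACUOCQOG"
  "sayxfjal" -> "lajfxyas" -> "wluqijld" -> "dsbxpqsk" -> "DSBXPQSK"
  "ihanbvppj" -> "jppvbnahi" -> "uaagmylst" -> "bhhntfsza" -> "BHHNTFSZA"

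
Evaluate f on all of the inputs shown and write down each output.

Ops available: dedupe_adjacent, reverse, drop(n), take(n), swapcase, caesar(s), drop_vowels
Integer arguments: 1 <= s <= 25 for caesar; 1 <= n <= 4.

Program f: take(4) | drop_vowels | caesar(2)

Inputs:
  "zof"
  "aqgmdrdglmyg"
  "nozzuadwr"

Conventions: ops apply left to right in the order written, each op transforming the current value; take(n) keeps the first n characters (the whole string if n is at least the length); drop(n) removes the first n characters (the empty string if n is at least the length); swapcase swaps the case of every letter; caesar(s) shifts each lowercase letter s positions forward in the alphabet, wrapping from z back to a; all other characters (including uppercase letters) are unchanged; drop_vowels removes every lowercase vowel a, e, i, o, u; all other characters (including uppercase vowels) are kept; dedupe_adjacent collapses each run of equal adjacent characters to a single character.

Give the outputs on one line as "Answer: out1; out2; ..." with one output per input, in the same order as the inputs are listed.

Execution, op by op:
  "zof" -> "zof" -> "zf" -> "bh"
  "aqgmdrdglmyg" -> "aqgm" -> "qgm" -> "sio"
  "nozzuadwr" -> "nozz" -> "nzz" -> "pbb"

"bh"; "sio"; "pbb"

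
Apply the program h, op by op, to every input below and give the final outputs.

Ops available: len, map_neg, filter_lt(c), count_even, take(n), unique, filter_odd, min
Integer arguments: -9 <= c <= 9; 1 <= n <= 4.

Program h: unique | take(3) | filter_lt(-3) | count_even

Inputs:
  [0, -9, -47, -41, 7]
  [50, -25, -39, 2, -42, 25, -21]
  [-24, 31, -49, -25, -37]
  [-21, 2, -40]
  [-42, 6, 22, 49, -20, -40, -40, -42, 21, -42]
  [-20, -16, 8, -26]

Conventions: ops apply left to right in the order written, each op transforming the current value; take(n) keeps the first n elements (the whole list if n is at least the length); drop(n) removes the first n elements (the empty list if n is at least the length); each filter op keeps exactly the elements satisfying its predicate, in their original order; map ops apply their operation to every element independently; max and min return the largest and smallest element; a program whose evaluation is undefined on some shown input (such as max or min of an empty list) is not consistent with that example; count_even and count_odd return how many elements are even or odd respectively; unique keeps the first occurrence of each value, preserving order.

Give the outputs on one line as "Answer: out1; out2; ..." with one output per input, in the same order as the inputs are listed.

Execution, op by op:
  [0, -9, -47, -41, 7] -> [0, -9, -47, -41, 7] -> [0, -9, -47] -> [-9, -47] -> 0
  [50, -25, -39, 2, -42, 25, -21] -> [50, -25, -39, 2, -42, 25, -21] -> [50, -25, -39] -> [-25, -39] -> 0
  [-24, 31, -49, -25, -37] -> [-24, 31, -49, -25, -37] -> [-24, 31, -49] -> [-24, -49] -> 1
  [-21, 2, -40] -> [-21, 2, -40] -> [-21, 2, -40] -> [-21, -40] -> 1
  [-42, 6, 22, 49, -20, -40, -40, -42, 21, -42] -> [-42, 6, 22, 49, -20, -40, 21] -> [-42, 6, 22] -> [-42] -> 1
  [-20, -16, 8, -26] -> [-20, -16, 8, -26] -> [-20, -16, 8] -> [-20, -16] -> 2

0; 0; 1; 1; 1; 2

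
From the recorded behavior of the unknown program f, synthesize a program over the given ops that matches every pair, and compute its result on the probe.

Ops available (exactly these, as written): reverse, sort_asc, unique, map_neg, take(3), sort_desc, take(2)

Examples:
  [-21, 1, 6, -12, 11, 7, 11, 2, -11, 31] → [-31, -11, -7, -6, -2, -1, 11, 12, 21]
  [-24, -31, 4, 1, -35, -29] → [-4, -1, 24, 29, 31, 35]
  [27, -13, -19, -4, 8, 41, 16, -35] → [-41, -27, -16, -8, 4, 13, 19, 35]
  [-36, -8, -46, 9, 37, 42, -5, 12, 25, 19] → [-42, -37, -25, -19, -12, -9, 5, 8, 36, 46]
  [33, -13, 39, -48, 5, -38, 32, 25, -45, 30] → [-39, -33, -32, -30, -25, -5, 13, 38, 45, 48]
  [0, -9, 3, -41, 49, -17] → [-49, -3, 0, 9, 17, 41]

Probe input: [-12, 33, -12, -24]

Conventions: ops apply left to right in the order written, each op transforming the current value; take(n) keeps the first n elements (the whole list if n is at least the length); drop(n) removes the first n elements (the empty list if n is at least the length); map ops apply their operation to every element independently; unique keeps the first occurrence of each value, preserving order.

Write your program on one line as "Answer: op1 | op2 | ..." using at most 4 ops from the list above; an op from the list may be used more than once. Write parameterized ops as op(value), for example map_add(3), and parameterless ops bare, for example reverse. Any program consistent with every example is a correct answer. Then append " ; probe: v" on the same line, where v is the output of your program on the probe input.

unique | sort_desc | map_neg ; probe: [-33, 12, 24]

Check, running the answer program on each example:
  [-21, 1, 6, -12, 11, 7, 11, 2, -11, 31] -> [-21, 1, 6, -12, 11, 7, 2, -11, 31] -> [31, 11, 7, 6, 2, 1, -11, -12, -21] -> [-31, -11, -7, -6, -2, -1, 11, 12, 21]
  [-24, -31, 4, 1, -35, -29] -> [-24, -31, 4, 1, -35, -29] -> [4, 1, -24, -29, -31, -35] -> [-4, -1, 24, 29, 31, 35]
  [27, -13, -19, -4, 8, 41, 16, -35] -> [27, -13, -19, -4, 8, 41, 16, -35] -> [41, 27, 16, 8, -4, -13, -19, -35] -> [-41, -27, -16, -8, 4, 13, 19, 35]
  [-36, -8, -46, 9, 37, 42, -5, 12, 25, 19] -> [-36, -8, -46, 9, 37, 42, -5, 12, 25, 19] -> [42, 37, 25, 19, 12, 9, -5, -8, -36, -46] -> [-42, -37, -25, -19, -12, -9, 5, 8, 36, 46]
  [33, -13, 39, -48, 5, -38, 32, 25, -45, 30] -> [33, -13, 39, -48, 5, -38, 32, 25, -45, 30] -> [39, 33, 32, 30, 25, 5, -13, -38, -45, -48] -> [-39, -33, -32, -30, -25, -5, 13, 38, 45, 48]
  [0, -9, 3, -41, 49, -17] -> [0, -9, 3, -41, 49, -17] -> [49, 3, 0, -9, -17, -41] -> [-49, -3, 0, 9, 17, 41]
  probe: [-12, 33, -12, -24] -> [-12, 33, -24] -> [33, -12, -24] -> [-33, 12, 24]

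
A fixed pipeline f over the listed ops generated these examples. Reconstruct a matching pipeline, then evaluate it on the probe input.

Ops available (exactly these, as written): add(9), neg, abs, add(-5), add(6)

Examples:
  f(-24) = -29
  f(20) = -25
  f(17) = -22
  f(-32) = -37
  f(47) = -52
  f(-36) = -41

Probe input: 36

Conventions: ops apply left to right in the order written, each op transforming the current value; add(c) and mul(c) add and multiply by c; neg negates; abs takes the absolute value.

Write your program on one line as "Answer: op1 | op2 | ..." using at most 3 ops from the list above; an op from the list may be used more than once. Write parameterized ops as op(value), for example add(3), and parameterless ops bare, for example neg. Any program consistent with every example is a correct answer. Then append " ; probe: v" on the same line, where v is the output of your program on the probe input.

abs | neg | add(-5) ; probe: -41

Check, running the answer program on each example:
  -24 -> 24 -> -24 -> -29
  20 -> 20 -> -20 -> -25
  17 -> 17 -> -17 -> -22
  -32 -> 32 -> -32 -> -37
  47 -> 47 -> -47 -> -52
  -36 -> 36 -> -36 -> -41
  probe: 36 -> 36 -> -36 -> -41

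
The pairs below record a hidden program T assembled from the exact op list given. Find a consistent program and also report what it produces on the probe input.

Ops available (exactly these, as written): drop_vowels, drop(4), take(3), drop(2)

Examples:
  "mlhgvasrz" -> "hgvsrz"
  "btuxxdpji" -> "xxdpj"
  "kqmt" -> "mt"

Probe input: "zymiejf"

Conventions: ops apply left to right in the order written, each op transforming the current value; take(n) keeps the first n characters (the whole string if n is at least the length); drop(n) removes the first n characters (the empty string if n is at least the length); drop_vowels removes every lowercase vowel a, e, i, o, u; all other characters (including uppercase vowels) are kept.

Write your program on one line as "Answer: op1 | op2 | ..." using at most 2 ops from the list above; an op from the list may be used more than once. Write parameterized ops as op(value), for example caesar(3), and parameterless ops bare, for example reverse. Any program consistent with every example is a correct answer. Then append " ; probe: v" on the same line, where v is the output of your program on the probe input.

drop(2) | drop_vowels ; probe: "mjf"

Check, running the answer program on each example:
  "mlhgvasrz" -> "hgvasrz" -> "hgvsrz"
  "btuxxdpji" -> "uxxdpji" -> "xxdpj"
  "kqmt" -> "mt" -> "mt"
  probe: "zymiejf" -> "miejf" -> "mjf"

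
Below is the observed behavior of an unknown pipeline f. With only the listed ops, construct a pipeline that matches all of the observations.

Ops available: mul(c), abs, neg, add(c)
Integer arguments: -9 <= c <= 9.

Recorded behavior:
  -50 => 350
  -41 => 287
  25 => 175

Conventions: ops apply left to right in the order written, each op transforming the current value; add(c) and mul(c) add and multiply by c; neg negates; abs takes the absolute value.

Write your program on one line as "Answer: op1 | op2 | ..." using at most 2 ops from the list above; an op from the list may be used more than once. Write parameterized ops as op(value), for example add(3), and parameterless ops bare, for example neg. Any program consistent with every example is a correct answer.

mul(-7) | abs

Check, running the answer program on each example:
  -50 -> 350 -> 350
  -41 -> 287 -> 287
  25 -> -175 -> 175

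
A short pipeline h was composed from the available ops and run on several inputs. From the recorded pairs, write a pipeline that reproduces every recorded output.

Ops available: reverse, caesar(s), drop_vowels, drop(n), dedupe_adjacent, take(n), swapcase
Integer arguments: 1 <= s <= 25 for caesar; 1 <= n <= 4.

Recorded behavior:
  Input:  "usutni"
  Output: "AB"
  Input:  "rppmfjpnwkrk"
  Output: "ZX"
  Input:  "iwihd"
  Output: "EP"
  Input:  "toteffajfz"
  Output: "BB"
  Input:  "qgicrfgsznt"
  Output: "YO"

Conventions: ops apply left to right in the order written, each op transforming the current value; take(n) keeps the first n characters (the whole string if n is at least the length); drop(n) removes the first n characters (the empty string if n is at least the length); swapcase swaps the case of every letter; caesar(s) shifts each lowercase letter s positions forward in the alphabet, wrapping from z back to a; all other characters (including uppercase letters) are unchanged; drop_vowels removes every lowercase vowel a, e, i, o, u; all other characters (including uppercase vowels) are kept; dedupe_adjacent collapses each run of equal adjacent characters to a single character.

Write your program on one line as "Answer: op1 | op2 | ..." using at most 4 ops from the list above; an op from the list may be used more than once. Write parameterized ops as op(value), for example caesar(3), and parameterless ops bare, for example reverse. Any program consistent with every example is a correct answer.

drop_vowels | take(2) | caesar(8) | swapcase

Check, running the answer program on each example:
  "usutni" -> "stn" -> "st" -> "ab" -> "AB"
  "rppmfjpnwkrk" -> "rppmfjpnwkrk" -> "rp" -> "zx" -> "ZX"
  "iwihd" -> "whd" -> "wh" -> "ep" -> "EP"
  "toteffajfz" -> "ttffjfz" -> "tt" -> "bb" -> "BB"
  "qgicrfgsznt" -> "qgcrfgsznt" -> "qg" -> "yo" -> "YO"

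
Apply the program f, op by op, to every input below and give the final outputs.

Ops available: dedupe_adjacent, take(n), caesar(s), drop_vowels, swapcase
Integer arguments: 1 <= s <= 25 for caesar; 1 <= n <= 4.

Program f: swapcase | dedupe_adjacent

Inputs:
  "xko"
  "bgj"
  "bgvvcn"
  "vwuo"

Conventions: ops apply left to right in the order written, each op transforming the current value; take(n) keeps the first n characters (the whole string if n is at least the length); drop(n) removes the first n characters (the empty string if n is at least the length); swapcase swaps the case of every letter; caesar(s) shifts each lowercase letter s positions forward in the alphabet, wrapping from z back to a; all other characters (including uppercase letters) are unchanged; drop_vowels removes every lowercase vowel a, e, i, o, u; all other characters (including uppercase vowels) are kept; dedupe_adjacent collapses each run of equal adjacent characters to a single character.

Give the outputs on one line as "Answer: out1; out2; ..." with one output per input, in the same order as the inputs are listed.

"XKO"; "BGJ"; "BGVCN"; "VWUO"

Execution, op by op:
  "xko" -> "XKO" -> "XKO"
  "bgj" -> "BGJ" -> "BGJ"
  "bgvvcn" -> "BGVVCN" -> "BGVCN"
  "vwuo" -> "VWUO" -> "VWUO"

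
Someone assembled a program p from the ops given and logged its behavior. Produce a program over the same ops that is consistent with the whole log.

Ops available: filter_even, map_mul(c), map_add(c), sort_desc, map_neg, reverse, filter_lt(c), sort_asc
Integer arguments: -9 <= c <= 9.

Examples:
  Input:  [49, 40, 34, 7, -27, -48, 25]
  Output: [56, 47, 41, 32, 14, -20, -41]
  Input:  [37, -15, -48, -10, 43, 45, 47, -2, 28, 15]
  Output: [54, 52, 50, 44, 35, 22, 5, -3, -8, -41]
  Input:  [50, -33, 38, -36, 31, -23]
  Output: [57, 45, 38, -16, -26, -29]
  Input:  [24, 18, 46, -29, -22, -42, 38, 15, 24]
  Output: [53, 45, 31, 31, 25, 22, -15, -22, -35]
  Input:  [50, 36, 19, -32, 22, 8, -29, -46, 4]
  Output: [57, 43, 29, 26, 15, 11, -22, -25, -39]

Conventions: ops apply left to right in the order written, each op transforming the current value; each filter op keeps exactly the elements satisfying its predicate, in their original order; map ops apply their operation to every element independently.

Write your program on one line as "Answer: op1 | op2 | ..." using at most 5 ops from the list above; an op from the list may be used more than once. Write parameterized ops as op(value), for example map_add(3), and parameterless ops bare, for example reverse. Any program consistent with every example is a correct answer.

sort_desc | map_neg | map_add(-7) | map_neg

Check, running the answer program on each example:
  [49, 40, 34, 7, -27, -48, 25] -> [49, 40, 34, 25, 7, -27, -48] -> [-49, -40, -34, -25, -7, 27, 48] -> [-56, -47, -41, -32, -14, 20, 41] -> [56, 47, 41, 32, 14, -20, -41]
  [37, -15, -48, -10, 43, 45, 47, -2, 28, 15] -> [47, 45, 43, 37, 28, 15, -2, -10, -15, -48] -> [-47, -45, -43, -37, -28, -15, 2, 10, 15, 48] -> [-54, -52, -50, -44, -35, -22, -5, 3, 8, 41] -> [54, 52, 50, 44, 35, 22, 5, -3, -8, -41]
  [50, -33, 38, -36, 31, -23] -> [50, 38, 31, -23, -33, -36] -> [-50, -38, -31, 23, 33, 36] -> [-57, -45, -38, 16, 26, 29] -> [57, 45, 38, -16, -26, -29]
  [24, 18, 46, -29, -22, -42, 38, 15, 24] -> [46, 38, 24, 24, 18, 15, -22, -29, -42] -> [-46, -38, -24, -24, -18, -15, 22, 29, 42] -> [-53, -45, -31, -31, -25, -22, 15, 22, 35] -> [53, 45, 31, 31, 25, 22, -15, -22, -35]
  [50, 36, 19, -32, 22, 8, -29, -46, 4] -> [50, 36, 22, 19, 8, 4, -29, -32, -46] -> [-50, -36, -22, -19, -8, -4, 29, 32, 46] -> [-57, -43, -29, -26, -15, -11, 22, 25, 39] -> [57, 43, 29, 26, 15, 11, -22, -25, -39]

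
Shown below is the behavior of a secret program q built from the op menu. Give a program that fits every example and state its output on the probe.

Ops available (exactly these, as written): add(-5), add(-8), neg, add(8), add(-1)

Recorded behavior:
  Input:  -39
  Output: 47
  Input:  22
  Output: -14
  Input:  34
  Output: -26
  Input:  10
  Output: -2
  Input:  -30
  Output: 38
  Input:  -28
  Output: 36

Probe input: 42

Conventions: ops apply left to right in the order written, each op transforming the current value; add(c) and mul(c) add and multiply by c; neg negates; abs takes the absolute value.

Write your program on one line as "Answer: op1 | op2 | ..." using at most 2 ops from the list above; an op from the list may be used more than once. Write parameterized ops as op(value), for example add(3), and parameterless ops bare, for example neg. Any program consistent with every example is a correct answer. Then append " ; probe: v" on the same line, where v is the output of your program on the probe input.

add(-8) | neg ; probe: -34

Check, running the answer program on each example:
  -39 -> -47 -> 47
  22 -> 14 -> -14
  34 -> 26 -> -26
  10 -> 2 -> -2
  -30 -> -38 -> 38
  -28 -> -36 -> 36
  probe: 42 -> 34 -> -34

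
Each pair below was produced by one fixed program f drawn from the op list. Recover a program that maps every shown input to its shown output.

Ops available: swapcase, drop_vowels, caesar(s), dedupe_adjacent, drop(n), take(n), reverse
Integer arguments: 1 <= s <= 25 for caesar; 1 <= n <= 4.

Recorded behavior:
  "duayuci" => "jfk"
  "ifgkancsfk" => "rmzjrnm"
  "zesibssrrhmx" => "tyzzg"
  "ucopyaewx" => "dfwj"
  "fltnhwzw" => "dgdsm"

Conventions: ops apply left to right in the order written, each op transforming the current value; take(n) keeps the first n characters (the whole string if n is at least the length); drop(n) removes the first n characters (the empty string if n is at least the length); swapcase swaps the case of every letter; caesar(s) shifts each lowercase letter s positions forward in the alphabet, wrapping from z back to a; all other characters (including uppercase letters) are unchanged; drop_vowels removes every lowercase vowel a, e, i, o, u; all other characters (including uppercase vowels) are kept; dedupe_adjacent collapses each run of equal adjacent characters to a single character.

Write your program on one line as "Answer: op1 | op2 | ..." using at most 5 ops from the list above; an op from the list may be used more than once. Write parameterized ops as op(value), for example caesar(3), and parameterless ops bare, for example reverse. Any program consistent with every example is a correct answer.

dedupe_adjacent | drop_vowels | caesar(7) | reverse | drop_vowels

Check, running the answer program on each example:
  "duayuci" -> "duayuci" -> "dyc" -> "kfj" -> "jfk" -> "jfk"
  "ifgkancsfk" -> "ifgkancsfk" -> "fgkncsfk" -> "mnrujzmr" -> "rmzjurnm" -> "rmzjrnm"
  "zesibssrrhmx" -> "zesibsrhmx" -> "zsbsrhmx" -> "gzizyote" -> "etoyzizg" -> "tyzzg"
  "ucopyaewx" -> "ucopyaewx" -> "cpywx" -> "jwfde" -> "edfwj" -> "dfwj"
  "fltnhwzw" -> "fltnhwzw" -> "fltnhwzw" -> "msauodgd" -> "dgdouasm" -> "dgdsm"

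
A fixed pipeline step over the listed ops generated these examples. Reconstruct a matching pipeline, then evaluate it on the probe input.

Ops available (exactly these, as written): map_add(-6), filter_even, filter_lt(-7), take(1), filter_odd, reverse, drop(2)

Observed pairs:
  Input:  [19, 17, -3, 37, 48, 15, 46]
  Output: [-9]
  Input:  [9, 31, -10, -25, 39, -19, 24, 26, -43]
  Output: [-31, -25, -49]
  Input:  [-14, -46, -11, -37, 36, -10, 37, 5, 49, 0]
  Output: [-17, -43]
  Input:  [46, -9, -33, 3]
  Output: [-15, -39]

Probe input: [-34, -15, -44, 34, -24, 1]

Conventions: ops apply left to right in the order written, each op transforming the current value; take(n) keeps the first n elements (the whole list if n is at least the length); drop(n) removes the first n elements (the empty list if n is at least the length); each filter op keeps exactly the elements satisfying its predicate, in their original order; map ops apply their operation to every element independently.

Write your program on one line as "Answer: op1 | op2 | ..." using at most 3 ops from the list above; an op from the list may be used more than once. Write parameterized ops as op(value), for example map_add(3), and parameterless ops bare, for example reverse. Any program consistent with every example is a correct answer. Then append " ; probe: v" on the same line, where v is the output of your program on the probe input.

map_add(-6) | filter_odd | filter_lt(-7) ; probe: [-21]

Check, running the answer program on each example:
  [19, 17, -3, 37, 48, 15, 46] -> [13, 11, -9, 31, 42, 9, 40] -> [13, 11, -9, 31, 9] -> [-9]
  [9, 31, -10, -25, 39, -19, 24, 26, -43] -> [3, 25, -16, -31, 33, -25, 18, 20, -49] -> [3, 25, -31, 33, -25, -49] -> [-31, -25, -49]
  [-14, -46, -11, -37, 36, -10, 37, 5, 49, 0] -> [-20, -52, -17, -43, 30, -16, 31, -1, 43, -6] -> [-17, -43, 31, -1, 43] -> [-17, -43]
  [46, -9, -33, 3] -> [40, -15, -39, -3] -> [-15, -39, -3] -> [-15, -39]
  probe: [-34, -15, -44, 34, -24, 1] -> [-40, -21, -50, 28, -30, -5] -> [-21, -5] -> [-21]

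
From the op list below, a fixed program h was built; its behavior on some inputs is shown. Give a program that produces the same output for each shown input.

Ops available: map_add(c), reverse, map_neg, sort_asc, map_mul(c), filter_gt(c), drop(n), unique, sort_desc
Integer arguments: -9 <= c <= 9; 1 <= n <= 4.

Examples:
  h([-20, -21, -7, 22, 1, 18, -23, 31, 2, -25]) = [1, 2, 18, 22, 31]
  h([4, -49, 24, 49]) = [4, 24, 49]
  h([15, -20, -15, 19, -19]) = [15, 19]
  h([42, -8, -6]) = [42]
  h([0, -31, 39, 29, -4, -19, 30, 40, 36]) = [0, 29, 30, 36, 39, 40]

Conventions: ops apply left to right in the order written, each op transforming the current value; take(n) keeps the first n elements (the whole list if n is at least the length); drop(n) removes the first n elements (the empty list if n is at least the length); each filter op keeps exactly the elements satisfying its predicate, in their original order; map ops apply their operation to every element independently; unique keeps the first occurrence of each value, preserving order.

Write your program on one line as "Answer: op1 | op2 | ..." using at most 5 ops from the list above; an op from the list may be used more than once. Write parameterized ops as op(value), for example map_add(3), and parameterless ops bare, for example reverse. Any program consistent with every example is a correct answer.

sort_asc | reverse | filter_gt(-2) | reverse

Check, running the answer program on each example:
  [-20, -21, -7, 22, 1, 18, -23, 31, 2, -25] -> [-25, -23, -21, -20, -7, 1, 2, 18, 22, 31] -> [31, 22, 18, 2, 1, -7, -20, -21, -23, -25] -> [31, 22, 18, 2, 1] -> [1, 2, 18, 22, 31]
  [4, -49, 24, 49] -> [-49, 4, 24, 49] -> [49, 24, 4, -49] -> [49, 24, 4] -> [4, 24, 49]
  [15, -20, -15, 19, -19] -> [-20, -19, -15, 15, 19] -> [19, 15, -15, -19, -20] -> [19, 15] -> [15, 19]
  [42, -8, -6] -> [-8, -6, 42] -> [42, -6, -8] -> [42] -> [42]
  [0, -31, 39, 29, -4, -19, 30, 40, 36] -> [-31, -19, -4, 0, 29, 30, 36, 39, 40] -> [40, 39, 36, 30, 29, 0, -4, -19, -31] -> [40, 39, 36, 30, 29, 0] -> [0, 29, 30, 36, 39, 40]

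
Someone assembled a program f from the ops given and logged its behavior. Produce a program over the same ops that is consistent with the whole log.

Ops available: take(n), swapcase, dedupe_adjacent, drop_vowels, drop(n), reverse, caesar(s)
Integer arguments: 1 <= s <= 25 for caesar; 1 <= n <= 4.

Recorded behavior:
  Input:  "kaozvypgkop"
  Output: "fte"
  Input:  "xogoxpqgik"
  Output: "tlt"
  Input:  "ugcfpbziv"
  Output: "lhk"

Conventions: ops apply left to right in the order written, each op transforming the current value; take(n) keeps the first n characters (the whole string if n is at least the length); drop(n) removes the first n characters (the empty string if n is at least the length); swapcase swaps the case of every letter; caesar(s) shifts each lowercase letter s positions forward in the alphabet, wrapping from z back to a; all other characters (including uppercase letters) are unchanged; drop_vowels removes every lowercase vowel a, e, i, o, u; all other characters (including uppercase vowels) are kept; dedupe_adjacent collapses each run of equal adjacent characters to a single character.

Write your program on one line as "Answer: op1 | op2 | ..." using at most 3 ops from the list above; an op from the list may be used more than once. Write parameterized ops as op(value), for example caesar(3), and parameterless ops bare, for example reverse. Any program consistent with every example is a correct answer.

caesar(5) | take(4) | drop(1)

Check, running the answer program on each example:
  "kaozvypgkop" -> "pfteadulptu" -> "pfte" -> "fte"
  "xogoxpqgik" -> "ctltcuvlnp" -> "ctlt" -> "tlt"
  "ugcfpbziv" -> "zlhkugena" -> "zlhk" -> "lhk"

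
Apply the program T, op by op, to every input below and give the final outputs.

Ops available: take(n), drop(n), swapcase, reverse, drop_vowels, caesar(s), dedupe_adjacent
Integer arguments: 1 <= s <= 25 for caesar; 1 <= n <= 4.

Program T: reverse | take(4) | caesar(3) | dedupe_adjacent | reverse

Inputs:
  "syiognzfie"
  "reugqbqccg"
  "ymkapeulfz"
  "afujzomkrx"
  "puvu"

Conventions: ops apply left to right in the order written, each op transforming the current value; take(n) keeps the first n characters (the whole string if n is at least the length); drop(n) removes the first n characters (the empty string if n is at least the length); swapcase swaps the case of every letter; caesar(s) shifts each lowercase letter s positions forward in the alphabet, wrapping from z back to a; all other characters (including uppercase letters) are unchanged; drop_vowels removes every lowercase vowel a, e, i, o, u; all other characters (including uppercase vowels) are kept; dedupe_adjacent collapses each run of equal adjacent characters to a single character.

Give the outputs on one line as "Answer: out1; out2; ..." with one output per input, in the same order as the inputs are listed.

"cilh"; "tfj"; "xoic"; "pnua"; "sxyx"

Execution, op by op:
  "syiognzfie" -> "eifzngoiys" -> "eifz" -> "hlic" -> "hlic" -> "cilh"
  "reugqbqccg" -> "gccqbqguer" -> "gccq" -> "jfft" -> "jft" -> "tfj"
  "ymkapeulfz" -> "zfluepakmy" -> "zflu" -> "ciox" -> "ciox" -> "xoic"
  "afujzomkrx" -> "xrkmozjufa" -> "xrkm" -> "aunp" -> "aunp" -> "pnua"
  "puvu" -> "uvup" -> "uvup" -> "xyxs" -> "xyxs" -> "sxyx"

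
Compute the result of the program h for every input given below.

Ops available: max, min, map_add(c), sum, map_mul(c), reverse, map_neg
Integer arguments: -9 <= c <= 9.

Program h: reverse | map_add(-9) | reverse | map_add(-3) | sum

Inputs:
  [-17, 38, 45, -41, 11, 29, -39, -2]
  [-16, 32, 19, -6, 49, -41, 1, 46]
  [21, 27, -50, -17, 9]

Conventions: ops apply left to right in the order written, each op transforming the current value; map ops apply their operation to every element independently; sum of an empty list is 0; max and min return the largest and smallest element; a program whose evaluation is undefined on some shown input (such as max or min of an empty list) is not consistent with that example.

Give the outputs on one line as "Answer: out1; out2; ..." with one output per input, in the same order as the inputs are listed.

Execution, op by op:
  [-17, 38, 45, -41, 11, 29, -39, -2] -> [-2, -39, 29, 11, -41, 45, 38, -17] -> [-11, -48, 20, 2, -50, 36, 29, -26] -> [-26, 29, 36, -50, 2, 20, -48, -11] -> [-29, 26, 33, -53, -1, 17, -51, -14] -> -72
  [-16, 32, 19, -6, 49, -41, 1, 46] -> [46, 1, -41, 49, -6, 19, 32, -16] -> [37, -8, -50, 40, -15, 10, 23, -25] -> [-25, 23, 10, -15, 40, -50, -8, 37] -> [-28, 20, 7, -18, 37, -53, -11, 34] -> -12
  [21, 27, -50, -17, 9] -> [9, -17, -50, 27, 21] -> [0, -26, -59, 18, 12] -> [12, 18, -59, -26, 0] -> [9, 15, -62, -29, -3] -> -70

-72; -12; -70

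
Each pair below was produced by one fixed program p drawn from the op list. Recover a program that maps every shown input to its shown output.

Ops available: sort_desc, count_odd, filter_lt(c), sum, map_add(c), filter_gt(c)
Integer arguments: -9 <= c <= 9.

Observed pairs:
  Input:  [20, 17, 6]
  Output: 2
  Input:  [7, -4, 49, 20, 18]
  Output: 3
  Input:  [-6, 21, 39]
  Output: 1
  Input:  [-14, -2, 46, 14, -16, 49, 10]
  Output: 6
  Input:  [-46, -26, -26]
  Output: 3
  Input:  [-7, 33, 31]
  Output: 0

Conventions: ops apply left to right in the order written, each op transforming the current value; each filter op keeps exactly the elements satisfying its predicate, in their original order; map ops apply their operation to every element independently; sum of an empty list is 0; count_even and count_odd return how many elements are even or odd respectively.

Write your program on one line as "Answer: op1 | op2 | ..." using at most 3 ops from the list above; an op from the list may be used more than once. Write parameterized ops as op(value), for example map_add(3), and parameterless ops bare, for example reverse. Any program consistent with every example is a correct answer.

map_add(-5) | count_odd

Check, running the answer program on each example:
  [20, 17, 6] -> [15, 12, 1] -> 2
  [7, -4, 49, 20, 18] -> [2, -9, 44, 15, 13] -> 3
  [-6, 21, 39] -> [-11, 16, 34] -> 1
  [-14, -2, 46, 14, -16, 49, 10] -> [-19, -7, 41, 9, -21, 44, 5] -> 6
  [-46, -26, -26] -> [-51, -31, -31] -> 3
  [-7, 33, 31] -> [-12, 28, 26] -> 0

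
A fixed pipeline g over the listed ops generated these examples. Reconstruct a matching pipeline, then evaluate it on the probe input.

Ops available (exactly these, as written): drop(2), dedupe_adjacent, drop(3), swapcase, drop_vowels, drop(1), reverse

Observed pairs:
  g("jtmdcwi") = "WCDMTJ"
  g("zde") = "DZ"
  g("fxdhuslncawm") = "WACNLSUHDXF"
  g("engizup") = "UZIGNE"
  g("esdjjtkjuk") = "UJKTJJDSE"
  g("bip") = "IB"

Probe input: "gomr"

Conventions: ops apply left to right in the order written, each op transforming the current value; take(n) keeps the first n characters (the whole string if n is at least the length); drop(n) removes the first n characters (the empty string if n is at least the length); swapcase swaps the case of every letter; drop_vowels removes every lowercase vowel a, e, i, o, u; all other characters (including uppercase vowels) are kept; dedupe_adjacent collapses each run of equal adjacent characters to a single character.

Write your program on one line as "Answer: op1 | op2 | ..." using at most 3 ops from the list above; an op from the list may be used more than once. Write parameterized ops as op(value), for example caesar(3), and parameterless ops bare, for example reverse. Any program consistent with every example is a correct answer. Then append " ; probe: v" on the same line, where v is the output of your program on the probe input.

swapcase | reverse | drop(1) ; probe: "MOG"

Check, running the answer program on each example:
  "jtmdcwi" -> "JTMDCWI" -> "IWCDMTJ" -> "WCDMTJ"
  "zde" -> "ZDE" -> "EDZ" -> "DZ"
  "fxdhuslncawm" -> "FXDHUSLNCAWM" -> "MWACNLSUHDXF" -> "WACNLSUHDXF"
  "engizup" -> "ENGIZUP" -> "PUZIGNE" -> "UZIGNE"
  "esdjjtkjuk" -> "ESDJJTKJUK" -> "KUJKTJJDSE" -> "UJKTJJDSE"
  "bip" -> "BIP" -> "PIB" -> "IB"
  probe: "gomr" -> "GOMR" -> "RMOG" -> "MOG"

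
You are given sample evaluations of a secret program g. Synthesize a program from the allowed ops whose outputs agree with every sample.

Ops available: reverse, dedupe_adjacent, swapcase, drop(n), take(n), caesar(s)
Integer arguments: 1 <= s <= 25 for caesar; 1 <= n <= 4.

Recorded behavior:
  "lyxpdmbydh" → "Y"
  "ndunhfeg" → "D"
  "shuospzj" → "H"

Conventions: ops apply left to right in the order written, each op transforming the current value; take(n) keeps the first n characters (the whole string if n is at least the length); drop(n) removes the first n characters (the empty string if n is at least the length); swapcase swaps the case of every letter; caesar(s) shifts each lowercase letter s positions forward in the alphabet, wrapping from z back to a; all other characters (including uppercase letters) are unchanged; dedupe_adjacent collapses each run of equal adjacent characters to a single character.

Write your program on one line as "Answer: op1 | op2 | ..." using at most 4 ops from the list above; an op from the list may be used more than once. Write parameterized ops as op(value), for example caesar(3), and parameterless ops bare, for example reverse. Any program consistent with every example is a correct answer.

drop(1) | swapcase | take(1)

Check, running the answer program on each example:
  "lyxpdmbydh" -> "yxpdmbydh" -> "YXPDMBYDH" -> "Y"
  "ndunhfeg" -> "dunhfeg" -> "DUNHFEG" -> "D"
  "shuospzj" -> "huospzj" -> "HUOSPZJ" -> "H"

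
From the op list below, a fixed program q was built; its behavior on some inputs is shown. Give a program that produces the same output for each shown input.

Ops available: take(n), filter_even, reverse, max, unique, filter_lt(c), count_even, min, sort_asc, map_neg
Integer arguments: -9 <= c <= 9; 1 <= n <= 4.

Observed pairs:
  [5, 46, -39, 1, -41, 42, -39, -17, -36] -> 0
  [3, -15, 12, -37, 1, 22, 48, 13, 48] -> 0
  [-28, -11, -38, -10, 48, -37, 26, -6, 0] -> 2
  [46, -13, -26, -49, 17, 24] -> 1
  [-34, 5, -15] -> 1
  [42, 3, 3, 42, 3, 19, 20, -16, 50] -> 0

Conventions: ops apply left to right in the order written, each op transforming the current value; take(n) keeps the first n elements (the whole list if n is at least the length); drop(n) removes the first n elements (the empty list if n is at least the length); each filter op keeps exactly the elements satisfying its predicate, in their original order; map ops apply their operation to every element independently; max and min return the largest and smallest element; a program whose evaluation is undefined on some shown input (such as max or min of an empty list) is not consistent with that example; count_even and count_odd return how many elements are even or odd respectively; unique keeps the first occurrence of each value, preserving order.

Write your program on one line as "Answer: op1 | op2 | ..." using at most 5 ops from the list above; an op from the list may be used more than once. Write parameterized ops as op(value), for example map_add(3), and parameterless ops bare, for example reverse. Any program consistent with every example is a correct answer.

take(3) | sort_asc | unique | filter_lt(-7) | count_even

Check, running the answer program on each example:
  [5, 46, -39, 1, -41, 42, -39, -17, -36] -> [5, 46, -39] -> [-39, 5, 46] -> [-39, 5, 46] -> [-39] -> 0
  [3, -15, 12, -37, 1, 22, 48, 13, 48] -> [3, -15, 12] -> [-15, 3, 12] -> [-15, 3, 12] -> [-15] -> 0
  [-28, -11, -38, -10, 48, -37, 26, -6, 0] -> [-28, -11, -38] -> [-38, -28, -11] -> [-38, -28, -11] -> [-38, -28, -11] -> 2
  [46, -13, -26, -49, 17, 24] -> [46, -13, -26] -> [-26, -13, 46] -> [-26, -13, 46] -> [-26, -13] -> 1
  [-34, 5, -15] -> [-34, 5, -15] -> [-34, -15, 5] -> [-34, -15, 5] -> [-34, -15] -> 1
  [42, 3, 3, 42, 3, 19, 20, -16, 50] -> [42, 3, 3] -> [3, 3, 42] -> [3, 42] -> [] -> 0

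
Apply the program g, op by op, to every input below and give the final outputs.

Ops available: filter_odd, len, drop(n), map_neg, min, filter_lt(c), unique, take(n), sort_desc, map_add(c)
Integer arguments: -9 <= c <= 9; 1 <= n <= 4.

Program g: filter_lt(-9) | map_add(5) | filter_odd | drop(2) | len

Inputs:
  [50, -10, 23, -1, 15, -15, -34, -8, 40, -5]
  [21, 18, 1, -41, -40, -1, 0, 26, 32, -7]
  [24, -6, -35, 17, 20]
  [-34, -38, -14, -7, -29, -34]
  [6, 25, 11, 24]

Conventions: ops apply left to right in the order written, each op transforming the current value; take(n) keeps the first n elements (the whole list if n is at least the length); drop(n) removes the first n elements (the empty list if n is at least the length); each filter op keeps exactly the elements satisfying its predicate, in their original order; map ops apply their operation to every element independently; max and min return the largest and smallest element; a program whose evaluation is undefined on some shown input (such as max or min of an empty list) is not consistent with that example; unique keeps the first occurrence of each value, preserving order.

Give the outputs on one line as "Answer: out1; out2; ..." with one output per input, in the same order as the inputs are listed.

0; 0; 0; 2; 0

Execution, op by op:
  [50, -10, 23, -1, 15, -15, -34, -8, 40, -5] -> [-10, -15, -34] -> [-5, -10, -29] -> [-5, -29] -> [] -> 0
  [21, 18, 1, -41, -40, -1, 0, 26, 32, -7] -> [-41, -40] -> [-36, -35] -> [-35] -> [] -> 0
  [24, -6, -35, 17, 20] -> [-35] -> [-30] -> [] -> [] -> 0
  [-34, -38, -14, -7, -29, -34] -> [-34, -38, -14, -29, -34] -> [-29, -33, -9, -24, -29] -> [-29, -33, -9, -29] -> [-9, -29] -> 2
  [6, 25, 11, 24] -> [] -> [] -> [] -> [] -> 0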